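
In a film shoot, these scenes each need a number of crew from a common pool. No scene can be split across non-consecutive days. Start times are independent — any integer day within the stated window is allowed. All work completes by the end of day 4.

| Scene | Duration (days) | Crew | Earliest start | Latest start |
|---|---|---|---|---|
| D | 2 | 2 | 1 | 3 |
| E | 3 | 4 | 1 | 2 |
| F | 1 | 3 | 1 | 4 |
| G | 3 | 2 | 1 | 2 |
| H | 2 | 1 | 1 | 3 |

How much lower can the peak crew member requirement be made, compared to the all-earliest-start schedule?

Early-start peak: d1:12  d2:9  d3:6  d4:0 ⇒ 12.
Leveled (D@1, E@1, F@4, G@1, H@3): d1:8  d2:8  d3:7  d4:4 ⇒ 8.
Reduction 12 − 8 = 4.

4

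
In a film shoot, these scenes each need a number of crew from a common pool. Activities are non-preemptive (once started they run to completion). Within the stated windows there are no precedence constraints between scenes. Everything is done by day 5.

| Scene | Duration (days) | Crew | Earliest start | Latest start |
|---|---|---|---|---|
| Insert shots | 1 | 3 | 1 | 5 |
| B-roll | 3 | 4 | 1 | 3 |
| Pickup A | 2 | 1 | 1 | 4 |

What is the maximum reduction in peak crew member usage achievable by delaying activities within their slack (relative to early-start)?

Early-start peak: d1:8  d2:5  d3:4  d4:0  d5:0 ⇒ 8.
Leveled (Insert shots@1, B-roll@3, Pickup A@1): d1:4  d2:1  d3:4  d4:4  d5:4 ⇒ 4.
Reduction 8 − 4 = 4.

4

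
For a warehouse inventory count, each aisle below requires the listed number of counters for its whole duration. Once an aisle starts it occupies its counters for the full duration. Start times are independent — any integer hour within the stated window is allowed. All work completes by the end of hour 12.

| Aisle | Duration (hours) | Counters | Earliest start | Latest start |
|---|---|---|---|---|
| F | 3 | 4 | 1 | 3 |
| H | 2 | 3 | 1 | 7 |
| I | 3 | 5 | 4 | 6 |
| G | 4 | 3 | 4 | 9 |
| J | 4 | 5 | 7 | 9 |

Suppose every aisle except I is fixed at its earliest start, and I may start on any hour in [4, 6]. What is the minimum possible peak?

8

I@4: h1:7  h2:7  h3:4  h4:8  h5:8  h6:8  h7:8  h8:5  h9:5  h10:5  h11:0  h12:0 → peak 8
I@5: h1:7  h2:7  h3:4  h4:3  h5:8  h6:8  h7:13  h8:5  h9:5  h10:5  h11:0  h12:0 → peak 13
I@6: h1:7  h2:7  h3:4  h4:3  h5:3  h6:8  h7:13  h8:10  h9:5  h10:5  h11:0  h12:0 → peak 13
Best is I@4, peak 8.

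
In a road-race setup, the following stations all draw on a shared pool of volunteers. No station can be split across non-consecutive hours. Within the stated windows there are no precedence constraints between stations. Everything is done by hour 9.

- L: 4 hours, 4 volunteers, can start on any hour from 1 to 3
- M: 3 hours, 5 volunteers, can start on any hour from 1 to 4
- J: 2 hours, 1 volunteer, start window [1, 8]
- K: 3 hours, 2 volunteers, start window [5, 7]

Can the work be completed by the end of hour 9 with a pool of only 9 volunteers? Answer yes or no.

yes

Schedule L@1, M@1, J@4, K@5: h1:9  h2:9  h3:9  h4:5  h5:3  h6:2  h7:2  h8:0  h9:0 — peak 9 ≤ 9.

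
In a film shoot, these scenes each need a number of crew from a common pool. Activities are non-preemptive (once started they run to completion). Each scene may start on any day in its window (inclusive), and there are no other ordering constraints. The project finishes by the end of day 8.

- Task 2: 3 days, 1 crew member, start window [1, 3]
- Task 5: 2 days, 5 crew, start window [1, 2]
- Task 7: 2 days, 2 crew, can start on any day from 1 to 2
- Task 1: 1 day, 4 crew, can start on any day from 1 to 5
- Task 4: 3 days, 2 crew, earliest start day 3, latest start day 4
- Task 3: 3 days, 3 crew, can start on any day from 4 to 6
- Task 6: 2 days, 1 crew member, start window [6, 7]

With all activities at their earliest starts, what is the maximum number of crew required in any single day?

12

Early-start schedule: Task 2@1, Task 5@1, Task 7@1, Task 1@1, Task 4@3, Task 3@4, Task 6@6.
Load per day: day 1: 12, day 2: 8, day 3: 3, day 4: 5, day 5: 5, day 6: 4, day 7: 1, day 8: 0.
Peak is 12.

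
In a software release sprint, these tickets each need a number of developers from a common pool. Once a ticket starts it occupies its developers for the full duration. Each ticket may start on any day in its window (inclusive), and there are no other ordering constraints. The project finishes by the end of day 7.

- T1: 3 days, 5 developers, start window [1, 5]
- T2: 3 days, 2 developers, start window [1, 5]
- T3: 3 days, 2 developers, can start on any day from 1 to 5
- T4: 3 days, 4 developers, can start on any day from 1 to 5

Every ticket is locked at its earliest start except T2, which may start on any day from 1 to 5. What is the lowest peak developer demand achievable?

T2@1: d1:13  d2:13  d3:13  d4:0  d5:0  d6:0  d7:0 → peak 13
T2@2: d1:11  d2:13  d3:13  d4:2  d5:0  d6:0  d7:0 → peak 13
T2@3: d1:11  d2:11  d3:13  d4:2  d5:2  d6:0  d7:0 → peak 13
T2@4: d1:11  d2:11  d3:11  d4:2  d5:2  d6:2  d7:0 → peak 11
T2@5: d1:11  d2:11  d3:11  d4:0  d5:2  d6:2  d7:2 → peak 11
Best is T2@4, peak 11.

11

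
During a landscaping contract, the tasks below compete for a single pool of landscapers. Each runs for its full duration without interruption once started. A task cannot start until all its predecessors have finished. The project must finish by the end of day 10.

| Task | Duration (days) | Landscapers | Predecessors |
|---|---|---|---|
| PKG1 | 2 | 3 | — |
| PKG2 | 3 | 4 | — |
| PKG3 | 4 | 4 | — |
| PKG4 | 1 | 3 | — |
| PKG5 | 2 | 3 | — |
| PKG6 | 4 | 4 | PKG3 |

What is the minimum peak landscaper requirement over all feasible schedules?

8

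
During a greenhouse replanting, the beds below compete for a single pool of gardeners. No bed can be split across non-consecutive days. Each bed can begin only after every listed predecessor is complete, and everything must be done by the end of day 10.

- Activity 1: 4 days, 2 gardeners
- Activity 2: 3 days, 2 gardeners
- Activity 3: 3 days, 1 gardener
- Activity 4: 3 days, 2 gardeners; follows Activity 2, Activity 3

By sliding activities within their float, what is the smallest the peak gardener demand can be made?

3

Early-start (Activity 1@1, Activity 2@1, Activity 3@1, Activity 4@4) gives peak 5: d1:5  d2:5  d3:5  d4:4  d5:2  d6:2  d7:0  d8:0  d9:0  d10:0.
Shift Activity 2→5, Activity 4→8.
Schedule Activity 1@1, Activity 2@5, Activity 3@1, Activity 4@8: d1:3  d2:3  d3:3  d4:2  d5:2  d6:2  d7:2  d8:2  d9:2  d10:2 — peak 3.
Total gardener-days = 23 over 10 days ⇒ peak ≥ ⌈23/10⌉ = 3, so 3 is optimal.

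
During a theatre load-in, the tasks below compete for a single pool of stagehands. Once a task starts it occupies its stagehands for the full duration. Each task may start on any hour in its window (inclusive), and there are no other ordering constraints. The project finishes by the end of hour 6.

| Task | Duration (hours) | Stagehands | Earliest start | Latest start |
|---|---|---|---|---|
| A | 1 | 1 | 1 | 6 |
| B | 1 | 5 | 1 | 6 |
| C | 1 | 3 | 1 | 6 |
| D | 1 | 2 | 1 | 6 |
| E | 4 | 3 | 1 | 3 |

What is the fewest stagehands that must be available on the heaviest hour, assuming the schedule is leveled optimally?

Early-start (A@1, B@1, C@1, D@1, E@1) gives peak 14: h1:14  h2:3  h3:3  h4:3  h5:0  h6:0.
Shift B→2, D→3, E→3.
Schedule A@1, B@2, C@1, D@3, E@3: h1:4  h2:5  h3:5  h4:3  h5:3  h6:3 — peak 5.

5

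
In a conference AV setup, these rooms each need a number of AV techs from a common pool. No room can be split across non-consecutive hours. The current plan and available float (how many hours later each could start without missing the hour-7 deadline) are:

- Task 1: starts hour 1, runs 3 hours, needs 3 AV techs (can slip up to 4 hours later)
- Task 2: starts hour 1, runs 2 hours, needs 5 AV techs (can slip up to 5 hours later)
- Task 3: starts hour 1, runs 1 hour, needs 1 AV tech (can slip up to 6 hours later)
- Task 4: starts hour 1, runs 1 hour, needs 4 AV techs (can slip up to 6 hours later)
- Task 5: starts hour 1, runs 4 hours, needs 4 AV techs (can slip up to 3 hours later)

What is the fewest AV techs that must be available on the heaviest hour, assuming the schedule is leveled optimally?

Early-start (Task 1@1, Task 2@1, Task 3@1, Task 4@1, Task 5@1) gives peak 17: h1:17  h2:12  h3:7  h4:4  h5:0  h6:0  h7:0.
Shift Task 2→5, Task 3→4, Task 4→7.
Schedule Task 1@1, Task 2@5, Task 3@4, Task 4@7, Task 5@1: h1:7  h2:7  h3:7  h4:5  h5:5  h6:5  h7:4 — peak 7.

7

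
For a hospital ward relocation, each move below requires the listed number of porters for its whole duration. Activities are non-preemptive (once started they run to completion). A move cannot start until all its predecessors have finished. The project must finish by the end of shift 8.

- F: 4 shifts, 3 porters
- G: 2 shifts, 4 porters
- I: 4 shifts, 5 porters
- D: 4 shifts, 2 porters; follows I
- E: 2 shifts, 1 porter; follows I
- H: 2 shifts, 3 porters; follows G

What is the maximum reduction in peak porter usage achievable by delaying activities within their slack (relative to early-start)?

4

Early-start peak: s1:12  s2:12  s3:11  s4:11  s5:3  s6:3  s7:2  s8:2 ⇒ 12.
Leveled (F@1, G@5, I@1, D@5, E@5, H@7): s1:8  s2:8  s3:8  s4:8  s5:7  s6:7  s7:5  s8:5 ⇒ 8.
Reduction 12 − 8 = 4.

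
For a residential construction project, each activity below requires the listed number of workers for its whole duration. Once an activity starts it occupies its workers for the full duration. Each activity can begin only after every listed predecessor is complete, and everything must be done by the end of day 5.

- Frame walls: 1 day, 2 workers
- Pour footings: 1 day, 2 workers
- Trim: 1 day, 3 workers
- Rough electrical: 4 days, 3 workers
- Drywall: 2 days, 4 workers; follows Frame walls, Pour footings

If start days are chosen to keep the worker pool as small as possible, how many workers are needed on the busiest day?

7

Early-start (Frame walls@1, Pour footings@1, Trim@1, Rough electrical@1, Drywall@2) gives peak 10: d1:10  d2:7  d3:7  d4:3  d5:0.
Shift Rough electrical→2.
Schedule Frame walls@1, Pour footings@1, Trim@1, Rough electrical@2, Drywall@2: d1:7  d2:7  d3:7  d4:3  d5:3 — peak 7.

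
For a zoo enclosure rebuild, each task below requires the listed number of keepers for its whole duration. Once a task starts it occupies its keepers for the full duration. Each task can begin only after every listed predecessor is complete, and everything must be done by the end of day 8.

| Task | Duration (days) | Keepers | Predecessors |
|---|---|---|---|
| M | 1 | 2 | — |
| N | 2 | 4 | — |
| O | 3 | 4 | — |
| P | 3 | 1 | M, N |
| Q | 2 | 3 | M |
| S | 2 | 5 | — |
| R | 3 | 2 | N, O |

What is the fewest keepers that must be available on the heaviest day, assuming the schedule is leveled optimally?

7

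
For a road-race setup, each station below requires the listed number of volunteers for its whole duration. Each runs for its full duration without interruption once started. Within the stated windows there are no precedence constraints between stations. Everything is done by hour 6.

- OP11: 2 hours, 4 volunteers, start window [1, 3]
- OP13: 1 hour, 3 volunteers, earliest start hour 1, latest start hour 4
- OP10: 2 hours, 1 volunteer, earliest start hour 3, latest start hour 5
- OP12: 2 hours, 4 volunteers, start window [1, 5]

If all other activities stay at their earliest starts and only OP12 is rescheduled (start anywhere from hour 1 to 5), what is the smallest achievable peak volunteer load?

7

OP12@1: h1:11  h2:8  h3:1  h4:1  h5:0  h6:0 → peak 11
OP12@2: h1:7  h2:8  h3:5  h4:1  h5:0  h6:0 → peak 8
OP12@3: h1:7  h2:4  h3:5  h4:5  h5:0  h6:0 → peak 7
OP12@4: h1:7  h2:4  h3:1  h4:5  h5:4  h6:0 → peak 7
OP12@5: h1:7  h2:4  h3:1  h4:1  h5:4  h6:4 → peak 7
Best is OP12@3, peak 7.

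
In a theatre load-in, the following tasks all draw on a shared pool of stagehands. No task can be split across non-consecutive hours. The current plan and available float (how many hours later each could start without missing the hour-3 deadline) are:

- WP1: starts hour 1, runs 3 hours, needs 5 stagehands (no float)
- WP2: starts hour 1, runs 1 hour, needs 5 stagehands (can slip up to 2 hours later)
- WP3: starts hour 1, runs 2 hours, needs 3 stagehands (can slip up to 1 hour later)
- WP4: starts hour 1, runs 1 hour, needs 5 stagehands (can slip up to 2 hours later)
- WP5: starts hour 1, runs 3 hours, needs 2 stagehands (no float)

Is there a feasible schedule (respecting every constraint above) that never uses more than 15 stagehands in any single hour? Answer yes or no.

Schedule WP1@1, WP2@1, WP3@1, WP4@2, WP5@1: h1:15  h2:15  h3:7 — peak 15 ≤ 15.

yes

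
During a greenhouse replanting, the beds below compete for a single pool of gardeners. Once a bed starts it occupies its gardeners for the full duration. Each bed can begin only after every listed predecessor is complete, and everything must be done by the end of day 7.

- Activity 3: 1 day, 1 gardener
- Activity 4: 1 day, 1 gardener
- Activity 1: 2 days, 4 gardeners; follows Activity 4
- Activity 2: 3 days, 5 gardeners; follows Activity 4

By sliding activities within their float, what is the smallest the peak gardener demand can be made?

5

Early-start (Activity 3@1, Activity 4@1, Activity 1@2, Activity 2@2) gives peak 9: d1:2  d2:9  d3:9  d4:5  d5:0  d6:0  d7:0.
Shift Activity 2→4.
Schedule Activity 3@1, Activity 4@1, Activity 1@2, Activity 2@4: d1:2  d2:4  d3:4  d4:5  d5:5  d6:5  d7:0 — peak 5.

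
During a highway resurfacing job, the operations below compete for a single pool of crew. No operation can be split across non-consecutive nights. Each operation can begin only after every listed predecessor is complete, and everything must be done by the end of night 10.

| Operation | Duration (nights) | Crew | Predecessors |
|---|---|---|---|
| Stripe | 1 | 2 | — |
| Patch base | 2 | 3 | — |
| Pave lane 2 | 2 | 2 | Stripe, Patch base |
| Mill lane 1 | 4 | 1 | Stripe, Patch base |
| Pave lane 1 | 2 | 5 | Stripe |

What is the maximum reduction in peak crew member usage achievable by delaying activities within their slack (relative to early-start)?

3

Early-start peak: n1:5  n2:8  n3:8  n4:3  n5:1  n6:1  n7:0  n8:0  n9:0  n10:0 ⇒ 8.
Leveled (Stripe@1, Patch base@1, Pave lane 2@3, Mill lane 1@3, Pave lane 1@7): n1:5  n2:3  n3:3  n4:3  n5:1  n6:1  n7:5  n8:5  n9:0  n10:0 ⇒ 5.
Reduction 8 − 5 = 3.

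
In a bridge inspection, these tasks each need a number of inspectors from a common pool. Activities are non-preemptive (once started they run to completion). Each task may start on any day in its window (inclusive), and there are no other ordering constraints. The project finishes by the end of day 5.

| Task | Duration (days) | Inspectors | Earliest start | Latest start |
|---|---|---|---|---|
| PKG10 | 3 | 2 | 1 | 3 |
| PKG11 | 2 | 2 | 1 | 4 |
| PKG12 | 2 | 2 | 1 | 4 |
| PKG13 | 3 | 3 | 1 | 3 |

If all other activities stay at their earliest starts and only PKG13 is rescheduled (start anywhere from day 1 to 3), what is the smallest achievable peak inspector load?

6

PKG13@1: d1:9  d2:9  d3:5  d4:0  d5:0 → peak 9
PKG13@2: d1:6  d2:9  d3:5  d4:3  d5:0 → peak 9
PKG13@3: d1:6  d2:6  d3:5  d4:3  d5:3 → peak 6
Best is PKG13@3, peak 6.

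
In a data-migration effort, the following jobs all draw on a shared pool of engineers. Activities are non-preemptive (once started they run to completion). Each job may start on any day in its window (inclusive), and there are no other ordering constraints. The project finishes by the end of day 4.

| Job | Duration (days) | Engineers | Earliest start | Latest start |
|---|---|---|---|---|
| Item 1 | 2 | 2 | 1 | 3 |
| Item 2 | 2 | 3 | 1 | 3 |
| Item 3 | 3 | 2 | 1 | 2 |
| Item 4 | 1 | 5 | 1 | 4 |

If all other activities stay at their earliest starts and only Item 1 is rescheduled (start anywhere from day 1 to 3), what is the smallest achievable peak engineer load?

10

Item 1@1: d1:12  d2:7  d3:2  d4:0 → peak 12
Item 1@2: d1:10  d2:7  d3:4  d4:0 → peak 10
Item 1@3: d1:10  d2:5  d3:4  d4:2 → peak 10
Best is Item 1@2, peak 10.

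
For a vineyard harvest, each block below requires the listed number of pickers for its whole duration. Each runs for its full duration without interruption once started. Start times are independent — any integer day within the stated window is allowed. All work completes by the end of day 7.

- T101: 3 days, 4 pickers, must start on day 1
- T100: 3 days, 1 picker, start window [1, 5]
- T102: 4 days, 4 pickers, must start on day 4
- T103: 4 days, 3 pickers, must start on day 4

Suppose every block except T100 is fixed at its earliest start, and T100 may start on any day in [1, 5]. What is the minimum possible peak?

T100@1: d1:5  d2:5  d3:5  d4:7  d5:7  d6:7  d7:7 → peak 7
T100@2: d1:4  d2:5  d3:5  d4:8  d5:7  d6:7  d7:7 → peak 8
T100@3: d1:4  d2:4  d3:5  d4:8  d5:8  d6:7  d7:7 → peak 8
T100@4: d1:4  d2:4  d3:4  d4:8  d5:8  d6:8  d7:7 → peak 8
T100@5: d1:4  d2:4  d3:4  d4:7  d5:8  d6:8  d7:8 → peak 8
Best is T100@1, peak 7.

7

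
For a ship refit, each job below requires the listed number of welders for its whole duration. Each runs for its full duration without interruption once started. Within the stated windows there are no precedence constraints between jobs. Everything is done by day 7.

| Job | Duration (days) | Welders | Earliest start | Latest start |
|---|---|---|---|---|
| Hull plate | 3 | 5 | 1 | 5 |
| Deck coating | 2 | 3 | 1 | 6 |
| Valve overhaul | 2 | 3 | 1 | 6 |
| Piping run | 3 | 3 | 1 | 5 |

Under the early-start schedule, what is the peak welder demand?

14

Early-start schedule: Hull plate@1, Deck coating@1, Valve overhaul@1, Piping run@1.
Load per day: day 1: 14, day 2: 14, day 3: 8, day 4: 0, day 5: 0, day 6: 0, day 7: 0.
Peak is 14.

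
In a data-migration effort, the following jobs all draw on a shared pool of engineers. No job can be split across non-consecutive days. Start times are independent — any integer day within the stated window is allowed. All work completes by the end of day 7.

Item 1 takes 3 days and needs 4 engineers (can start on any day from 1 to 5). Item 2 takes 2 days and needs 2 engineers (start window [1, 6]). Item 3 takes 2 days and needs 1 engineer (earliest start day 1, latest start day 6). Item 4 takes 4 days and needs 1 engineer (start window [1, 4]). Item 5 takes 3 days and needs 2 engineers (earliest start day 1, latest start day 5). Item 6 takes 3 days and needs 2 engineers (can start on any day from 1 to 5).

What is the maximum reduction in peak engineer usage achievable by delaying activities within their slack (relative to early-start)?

Early-start peak: d1:12  d2:12  d3:9  d4:1  d5:0  d6:0  d7:0 ⇒ 12.
Leveled (Item 1@1, Item 2@1, Item 3@3, Item 4@3, Item 5@4, Item 6@4): d1:6  d2:6  d3:6  d4:6  d5:5  d6:5  d7:0 ⇒ 6.
Reduction 12 − 6 = 6.

6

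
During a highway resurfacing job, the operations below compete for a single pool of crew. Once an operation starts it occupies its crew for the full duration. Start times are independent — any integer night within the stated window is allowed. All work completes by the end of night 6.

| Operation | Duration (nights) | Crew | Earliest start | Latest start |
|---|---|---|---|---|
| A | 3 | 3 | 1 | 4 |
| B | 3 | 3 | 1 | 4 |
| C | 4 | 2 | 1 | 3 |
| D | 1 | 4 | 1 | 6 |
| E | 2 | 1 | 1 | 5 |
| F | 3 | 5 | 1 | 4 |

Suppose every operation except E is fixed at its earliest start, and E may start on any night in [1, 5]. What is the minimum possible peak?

17

E@1: n1:18  n2:14  n3:13  n4:2  n5:0  n6:0 → peak 18
E@2: n1:17  n2:14  n3:14  n4:2  n5:0  n6:0 → peak 17
E@3: n1:17  n2:13  n3:14  n4:3  n5:0  n6:0 → peak 17
E@4: n1:17  n2:13  n3:13  n4:3  n5:1  n6:0 → peak 17
E@5: n1:17  n2:13  n3:13  n4:2  n5:1  n6:1 → peak 17
Best is E@2, peak 17.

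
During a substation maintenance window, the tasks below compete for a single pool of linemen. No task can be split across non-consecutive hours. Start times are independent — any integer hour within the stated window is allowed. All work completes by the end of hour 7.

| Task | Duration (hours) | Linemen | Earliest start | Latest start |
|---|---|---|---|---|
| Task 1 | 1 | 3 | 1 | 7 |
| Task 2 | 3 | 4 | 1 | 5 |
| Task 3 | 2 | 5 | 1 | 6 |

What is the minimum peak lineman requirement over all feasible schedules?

5

Early-start (Task 1@1, Task 2@1, Task 3@1) gives peak 12: h1:12  h2:9  h3:4  h4:0  h5:0  h6:0  h7:0.
Shift Task 2→2, Task 3→5.
Schedule Task 1@1, Task 2@2, Task 3@5: h1:3  h2:4  h3:4  h4:4  h5:5  h6:5  h7:0 — peak 5.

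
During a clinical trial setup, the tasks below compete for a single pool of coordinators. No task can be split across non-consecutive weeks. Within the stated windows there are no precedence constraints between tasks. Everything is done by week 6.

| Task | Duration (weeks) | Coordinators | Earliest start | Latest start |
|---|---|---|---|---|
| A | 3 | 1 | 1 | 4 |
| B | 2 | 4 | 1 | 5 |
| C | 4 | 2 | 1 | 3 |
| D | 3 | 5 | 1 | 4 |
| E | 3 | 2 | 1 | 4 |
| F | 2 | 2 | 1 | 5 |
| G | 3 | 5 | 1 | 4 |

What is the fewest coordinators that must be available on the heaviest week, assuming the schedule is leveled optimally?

11

Early-start (A@1, B@1, C@1, D@1, E@1, F@1, G@1) gives peak 21: w1:21  w2:21  w3:15  w4:2  w5:0  w6:0.
Shift C→3, E→3, F→4, G→4.
Schedule A@1, B@1, C@3, D@1, E@3, F@4, G@4: w1:10  w2:10  w3:10  w4:11  w5:11  w6:7 — peak 11.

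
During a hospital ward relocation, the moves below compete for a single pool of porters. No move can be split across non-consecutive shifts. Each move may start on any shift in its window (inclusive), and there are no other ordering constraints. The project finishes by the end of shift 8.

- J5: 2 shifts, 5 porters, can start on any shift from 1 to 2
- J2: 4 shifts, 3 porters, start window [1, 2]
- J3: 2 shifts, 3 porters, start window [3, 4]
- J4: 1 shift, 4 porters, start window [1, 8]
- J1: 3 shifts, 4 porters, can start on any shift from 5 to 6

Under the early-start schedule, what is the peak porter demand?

12

Early-start schedule: J5@1, J2@1, J3@3, J4@1, J1@5.
Load per shift: shift 1: 12, shift 2: 8, shift 3: 6, shift 4: 6, shift 5: 4, shift 6: 4, shift 7: 4, shift 8: 0.
Peak is 12.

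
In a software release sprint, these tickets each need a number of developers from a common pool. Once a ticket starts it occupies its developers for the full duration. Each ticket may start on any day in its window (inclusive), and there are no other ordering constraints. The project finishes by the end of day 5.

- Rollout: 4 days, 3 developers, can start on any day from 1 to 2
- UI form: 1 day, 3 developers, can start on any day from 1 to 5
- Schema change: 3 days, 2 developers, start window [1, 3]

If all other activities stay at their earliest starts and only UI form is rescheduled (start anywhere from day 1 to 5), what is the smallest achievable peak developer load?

UI form@1: d1:8  d2:5  d3:5  d4:3  d5:0 → peak 8
UI form@2: d1:5  d2:8  d3:5  d4:3  d5:0 → peak 8
UI form@3: d1:5  d2:5  d3:8  d4:3  d5:0 → peak 8
UI form@4: d1:5  d2:5  d3:5  d4:6  d5:0 → peak 6
UI form@5: d1:5  d2:5  d3:5  d4:3  d5:3 → peak 5
Best is UI form@5, peak 5.

5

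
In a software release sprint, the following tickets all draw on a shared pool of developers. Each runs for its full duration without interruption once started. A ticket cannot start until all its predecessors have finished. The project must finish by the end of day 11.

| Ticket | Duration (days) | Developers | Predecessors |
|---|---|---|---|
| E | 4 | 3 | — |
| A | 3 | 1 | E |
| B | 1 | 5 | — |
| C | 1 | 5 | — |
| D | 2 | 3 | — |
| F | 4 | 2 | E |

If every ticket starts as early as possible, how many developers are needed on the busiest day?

16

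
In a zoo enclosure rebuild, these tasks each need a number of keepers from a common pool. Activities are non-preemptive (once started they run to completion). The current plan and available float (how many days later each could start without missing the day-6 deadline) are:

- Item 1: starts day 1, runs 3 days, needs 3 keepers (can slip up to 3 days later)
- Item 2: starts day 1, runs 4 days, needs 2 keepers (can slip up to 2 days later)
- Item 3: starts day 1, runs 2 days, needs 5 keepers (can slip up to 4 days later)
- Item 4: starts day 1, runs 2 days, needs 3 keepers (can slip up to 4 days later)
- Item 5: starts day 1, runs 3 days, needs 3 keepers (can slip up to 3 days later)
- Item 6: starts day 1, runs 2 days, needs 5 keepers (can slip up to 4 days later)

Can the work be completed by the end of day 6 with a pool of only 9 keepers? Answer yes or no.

no

The minimum achievable peak is 10; 9 < 10, so no feasible schedule stays within the cap.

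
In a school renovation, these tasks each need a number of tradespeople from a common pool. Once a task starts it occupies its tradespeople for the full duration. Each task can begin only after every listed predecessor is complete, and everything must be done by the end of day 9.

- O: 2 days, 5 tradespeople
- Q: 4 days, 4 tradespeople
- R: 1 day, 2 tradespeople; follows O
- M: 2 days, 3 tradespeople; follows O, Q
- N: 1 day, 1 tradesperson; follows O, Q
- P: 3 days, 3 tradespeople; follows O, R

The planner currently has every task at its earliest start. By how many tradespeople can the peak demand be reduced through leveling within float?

Early-start peak: d1:9  d2:9  d3:6  d4:7  d5:7  d6:6  d7:0  d8:0  d9:0 ⇒ 9.
Leveled (O@1, Q@3, R@3, M@7, N@9, P@7): d1:5  d2:5  d3:6  d4:4  d5:4  d6:4  d7:6  d8:6  d9:4 ⇒ 6.
Reduction 9 − 6 = 3.

3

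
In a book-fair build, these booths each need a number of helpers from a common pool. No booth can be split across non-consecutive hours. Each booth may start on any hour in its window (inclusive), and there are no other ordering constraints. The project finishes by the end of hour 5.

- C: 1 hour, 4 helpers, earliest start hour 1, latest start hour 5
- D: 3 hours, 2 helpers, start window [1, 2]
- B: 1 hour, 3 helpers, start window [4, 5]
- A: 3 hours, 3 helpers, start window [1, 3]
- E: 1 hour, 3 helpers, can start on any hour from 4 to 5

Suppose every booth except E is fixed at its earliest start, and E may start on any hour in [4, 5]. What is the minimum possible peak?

E@4: h1:9  h2:5  h3:5  h4:6  h5:0 → peak 9
E@5: h1:9  h2:5  h3:5  h4:3  h5:3 → peak 9
Best is E@4, peak 9.

9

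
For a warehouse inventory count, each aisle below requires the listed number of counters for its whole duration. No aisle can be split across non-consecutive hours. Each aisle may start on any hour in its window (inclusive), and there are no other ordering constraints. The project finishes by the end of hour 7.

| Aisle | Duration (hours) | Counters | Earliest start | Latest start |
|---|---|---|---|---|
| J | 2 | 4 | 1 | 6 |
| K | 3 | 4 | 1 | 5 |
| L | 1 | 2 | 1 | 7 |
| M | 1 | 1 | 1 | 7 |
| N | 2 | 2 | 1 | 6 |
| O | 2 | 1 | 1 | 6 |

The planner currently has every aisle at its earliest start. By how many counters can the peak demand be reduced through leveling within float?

9

Early-start peak: h1:14  h2:11  h3:4  h4:0  h5:0  h6:0  h7:0 ⇒ 14.
Leveled (J@1, K@3, L@6, M@1, N@6, O@2): h1:5  h2:5  h3:5  h4:4  h5:4  h6:4  h7:2 ⇒ 5.
Reduction 14 − 5 = 9.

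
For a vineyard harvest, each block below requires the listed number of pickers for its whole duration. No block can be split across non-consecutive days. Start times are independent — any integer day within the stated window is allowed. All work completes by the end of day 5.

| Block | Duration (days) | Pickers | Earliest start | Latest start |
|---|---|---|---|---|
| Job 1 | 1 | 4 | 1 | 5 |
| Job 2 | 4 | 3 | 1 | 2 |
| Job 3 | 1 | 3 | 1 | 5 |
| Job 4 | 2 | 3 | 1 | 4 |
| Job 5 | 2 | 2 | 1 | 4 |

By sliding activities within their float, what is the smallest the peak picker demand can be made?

6

Early-start (Job 1@1, Job 2@1, Job 3@1, Job 4@1, Job 5@1) gives peak 15: d1:15  d2:8  d3:3  d4:3  d5:0.
Shift Job 2→2, Job 3→3, Job 4→4.
Schedule Job 1@1, Job 2@2, Job 3@3, Job 4@4, Job 5@1: d1:6  d2:5  d3:6  d4:6  d5:6 — peak 6.
Total picker-days = 29 over 5 days ⇒ peak ≥ ⌈29/5⌉ = 6, so 6 is optimal.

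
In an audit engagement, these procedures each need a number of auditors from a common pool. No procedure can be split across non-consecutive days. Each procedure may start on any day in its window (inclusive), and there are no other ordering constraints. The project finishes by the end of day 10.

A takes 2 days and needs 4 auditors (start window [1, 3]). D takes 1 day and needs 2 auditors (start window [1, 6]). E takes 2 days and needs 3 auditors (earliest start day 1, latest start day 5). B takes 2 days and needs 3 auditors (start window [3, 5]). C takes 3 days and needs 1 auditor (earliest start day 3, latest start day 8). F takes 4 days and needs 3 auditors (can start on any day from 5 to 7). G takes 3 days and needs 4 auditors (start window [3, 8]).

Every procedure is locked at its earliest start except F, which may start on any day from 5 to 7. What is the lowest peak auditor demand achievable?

F@5: d1:9  d2:7  d3:8  d4:8  d5:8  d6:3  d7:3  d8:3  d9:0  d10:0 → peak 9
F@6: d1:9  d2:7  d3:8  d4:8  d5:5  d6:3  d7:3  d8:3  d9:3  d10:0 → peak 9
F@7: d1:9  d2:7  d3:8  d4:8  d5:5  d6:0  d7:3  d8:3  d9:3  d10:3 → peak 9
Best is F@5, peak 9.

9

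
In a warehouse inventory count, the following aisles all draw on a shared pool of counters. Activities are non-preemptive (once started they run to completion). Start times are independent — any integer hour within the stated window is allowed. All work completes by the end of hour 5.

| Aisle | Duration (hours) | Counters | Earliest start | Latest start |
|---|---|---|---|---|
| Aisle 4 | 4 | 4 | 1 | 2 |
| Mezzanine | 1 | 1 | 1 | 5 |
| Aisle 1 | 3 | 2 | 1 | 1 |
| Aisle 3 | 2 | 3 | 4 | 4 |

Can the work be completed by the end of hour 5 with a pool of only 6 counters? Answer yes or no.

The minimum achievable peak is 7; 6 < 7, so no feasible schedule stays within the cap.

no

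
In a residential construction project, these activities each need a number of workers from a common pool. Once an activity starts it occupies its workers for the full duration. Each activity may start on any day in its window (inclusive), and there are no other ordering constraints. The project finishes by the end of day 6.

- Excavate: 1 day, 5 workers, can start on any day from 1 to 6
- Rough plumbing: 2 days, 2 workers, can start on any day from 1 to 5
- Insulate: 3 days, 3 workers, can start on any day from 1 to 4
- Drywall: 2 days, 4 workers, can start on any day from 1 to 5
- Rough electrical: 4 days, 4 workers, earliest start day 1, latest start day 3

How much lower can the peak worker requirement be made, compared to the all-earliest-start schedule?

10

Early-start peak: d1:18  d2:13  d3:7  d4:4  d5:0  d6:0 ⇒ 18.
Leveled (Excavate@1, Rough plumbing@1, Insulate@2, Drywall@5, Rough electrical@3): d1:7  d2:5  d3:7  d4:7  d5:8  d6:8 ⇒ 8.
Reduction 18 − 8 = 10.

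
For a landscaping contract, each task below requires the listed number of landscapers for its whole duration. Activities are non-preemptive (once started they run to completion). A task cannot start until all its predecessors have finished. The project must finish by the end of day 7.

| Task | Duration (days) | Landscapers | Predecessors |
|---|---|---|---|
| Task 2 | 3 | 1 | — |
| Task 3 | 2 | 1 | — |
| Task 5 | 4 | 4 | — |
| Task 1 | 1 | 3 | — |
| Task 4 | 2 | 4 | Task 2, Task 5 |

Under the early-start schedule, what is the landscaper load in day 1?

9

At early start, day 1 has: Task 2, Task 3, Task 5, Task 1.
Demand: 1 + 1 + 4 + 3 = 9.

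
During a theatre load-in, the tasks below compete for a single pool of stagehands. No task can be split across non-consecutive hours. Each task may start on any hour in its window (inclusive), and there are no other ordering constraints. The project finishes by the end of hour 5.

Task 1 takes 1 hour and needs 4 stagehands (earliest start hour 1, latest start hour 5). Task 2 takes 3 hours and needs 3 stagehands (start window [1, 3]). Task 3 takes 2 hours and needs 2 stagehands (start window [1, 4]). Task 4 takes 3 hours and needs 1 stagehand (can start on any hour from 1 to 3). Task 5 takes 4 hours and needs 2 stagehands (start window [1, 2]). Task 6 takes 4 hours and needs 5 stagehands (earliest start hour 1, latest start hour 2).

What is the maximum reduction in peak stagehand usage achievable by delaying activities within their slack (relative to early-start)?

Early-start peak: h1:17  h2:13  h3:11  h4:7  h5:0 ⇒ 17.
Leveled (Task 1@1, Task 2@1, Task 3@4, Task 4@1, Task 5@1, Task 6@2): h1:10  h2:11  h3:11  h4:9  h5:7 ⇒ 11.
Reduction 17 − 11 = 6.

6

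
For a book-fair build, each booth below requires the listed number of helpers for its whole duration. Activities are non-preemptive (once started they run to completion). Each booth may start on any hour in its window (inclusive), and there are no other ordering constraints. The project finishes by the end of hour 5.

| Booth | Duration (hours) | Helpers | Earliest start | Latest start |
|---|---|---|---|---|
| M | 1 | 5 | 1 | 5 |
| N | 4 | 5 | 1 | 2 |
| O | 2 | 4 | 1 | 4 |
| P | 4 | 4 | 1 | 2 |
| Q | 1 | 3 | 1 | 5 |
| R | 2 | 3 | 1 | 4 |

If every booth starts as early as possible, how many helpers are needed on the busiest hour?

24

Early-start schedule: M@1, N@1, O@1, P@1, Q@1, R@1.
Load per hour: hour 1: 24, hour 2: 16, hour 3: 9, hour 4: 9, hour 5: 0.
Peak is 24.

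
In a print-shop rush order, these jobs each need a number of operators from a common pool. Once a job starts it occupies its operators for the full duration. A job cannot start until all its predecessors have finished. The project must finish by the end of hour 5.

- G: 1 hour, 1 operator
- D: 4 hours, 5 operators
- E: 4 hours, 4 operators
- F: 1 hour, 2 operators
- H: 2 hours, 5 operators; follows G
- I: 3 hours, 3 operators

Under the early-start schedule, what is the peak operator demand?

Early-start schedule: G@1, D@1, E@1, F@1, H@2, I@1.
Load per hour: hour 1: 15, hour 2: 17, hour 3: 17, hour 4: 9, hour 5: 0.
Peak is 17.

17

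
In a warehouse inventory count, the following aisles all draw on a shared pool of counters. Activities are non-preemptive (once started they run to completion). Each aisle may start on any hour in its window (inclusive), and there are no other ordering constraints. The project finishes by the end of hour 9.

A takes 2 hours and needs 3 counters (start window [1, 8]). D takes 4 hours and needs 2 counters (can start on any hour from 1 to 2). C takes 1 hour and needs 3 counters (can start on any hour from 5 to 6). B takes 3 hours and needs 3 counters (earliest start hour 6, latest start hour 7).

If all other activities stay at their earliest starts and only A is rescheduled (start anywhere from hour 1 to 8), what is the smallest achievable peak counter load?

5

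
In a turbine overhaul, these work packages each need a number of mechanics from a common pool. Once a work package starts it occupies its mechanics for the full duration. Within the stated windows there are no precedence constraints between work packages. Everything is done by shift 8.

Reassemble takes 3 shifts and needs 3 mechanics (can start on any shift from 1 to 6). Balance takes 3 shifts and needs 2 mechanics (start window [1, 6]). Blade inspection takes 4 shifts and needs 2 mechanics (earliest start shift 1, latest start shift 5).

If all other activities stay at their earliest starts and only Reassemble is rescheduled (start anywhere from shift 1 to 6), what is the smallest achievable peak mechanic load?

4

Reassemble@1: s1:7  s2:7  s3:7  s4:2  s5:0  s6:0  s7:0  s8:0 → peak 7
Reassemble@2: s1:4  s2:7  s3:7  s4:5  s5:0  s6:0  s7:0  s8:0 → peak 7
Reassemble@3: s1:4  s2:4  s3:7  s4:5  s5:3  s6:0  s7:0  s8:0 → peak 7
Reassemble@4: s1:4  s2:4  s3:4  s4:5  s5:3  s6:3  s7:0  s8:0 → peak 5
Reassemble@5: s1:4  s2:4  s3:4  s4:2  s5:3  s6:3  s7:3  s8:0 → peak 4
Reassemble@6: s1:4  s2:4  s3:4  s4:2  s5:0  s6:3  s7:3  s8:3 → peak 4
Best is Reassemble@5, peak 4.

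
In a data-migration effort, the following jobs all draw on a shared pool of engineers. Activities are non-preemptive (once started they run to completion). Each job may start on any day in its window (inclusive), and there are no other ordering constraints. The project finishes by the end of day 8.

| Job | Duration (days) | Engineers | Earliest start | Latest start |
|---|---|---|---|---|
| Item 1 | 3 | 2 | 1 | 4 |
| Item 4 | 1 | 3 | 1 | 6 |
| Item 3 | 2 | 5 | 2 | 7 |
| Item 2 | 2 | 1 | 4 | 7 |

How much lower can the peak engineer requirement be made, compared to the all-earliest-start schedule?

Early-start peak: d1:5  d2:7  d3:7  d4:1  d5:1  d6:0  d7:0  d8:0 ⇒ 7.
Leveled (Item 1@1, Item 4@1, Item 3@4, Item 2@6): d1:5  d2:2  d3:2  d4:5  d5:5  d6:1  d7:1  d8:0 ⇒ 5.
Reduction 7 − 5 = 2.

2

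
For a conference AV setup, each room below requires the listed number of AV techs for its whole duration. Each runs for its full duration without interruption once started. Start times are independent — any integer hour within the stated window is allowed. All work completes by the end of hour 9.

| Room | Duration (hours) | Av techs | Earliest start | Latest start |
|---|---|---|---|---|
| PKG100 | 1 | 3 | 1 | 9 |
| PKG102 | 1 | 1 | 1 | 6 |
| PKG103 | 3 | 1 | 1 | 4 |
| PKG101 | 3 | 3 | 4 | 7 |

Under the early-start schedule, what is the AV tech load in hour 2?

At early start, hour 2 has: PKG103.
Demand: 1 = 1.

1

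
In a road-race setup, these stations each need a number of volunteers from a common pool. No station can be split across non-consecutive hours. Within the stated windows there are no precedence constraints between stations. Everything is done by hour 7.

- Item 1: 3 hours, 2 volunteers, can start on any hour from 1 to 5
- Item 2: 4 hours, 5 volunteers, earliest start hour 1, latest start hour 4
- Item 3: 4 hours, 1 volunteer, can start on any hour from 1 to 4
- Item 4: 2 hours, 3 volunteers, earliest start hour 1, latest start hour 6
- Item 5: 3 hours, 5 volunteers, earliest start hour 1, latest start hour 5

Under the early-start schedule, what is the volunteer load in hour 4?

At early start, hour 4 has: Item 2, Item 3.
Demand: 5 + 1 = 6.

6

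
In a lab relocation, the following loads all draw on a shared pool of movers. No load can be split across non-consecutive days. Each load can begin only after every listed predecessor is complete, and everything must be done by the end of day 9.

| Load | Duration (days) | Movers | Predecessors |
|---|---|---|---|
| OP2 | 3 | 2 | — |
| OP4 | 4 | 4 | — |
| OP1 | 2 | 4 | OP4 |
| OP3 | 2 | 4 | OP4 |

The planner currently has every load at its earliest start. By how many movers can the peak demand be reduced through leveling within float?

2

Early-start peak: d1:6  d2:6  d3:6  d4:4  d5:8  d6:8  d7:0  d8:0  d9:0 ⇒ 8.
Leveled (OP2@1, OP4@1, OP1@5, OP3@7): d1:6  d2:6  d3:6  d4:4  d5:4  d6:4  d7:4  d8:4  d9:0 ⇒ 6.
Reduction 8 − 6 = 2.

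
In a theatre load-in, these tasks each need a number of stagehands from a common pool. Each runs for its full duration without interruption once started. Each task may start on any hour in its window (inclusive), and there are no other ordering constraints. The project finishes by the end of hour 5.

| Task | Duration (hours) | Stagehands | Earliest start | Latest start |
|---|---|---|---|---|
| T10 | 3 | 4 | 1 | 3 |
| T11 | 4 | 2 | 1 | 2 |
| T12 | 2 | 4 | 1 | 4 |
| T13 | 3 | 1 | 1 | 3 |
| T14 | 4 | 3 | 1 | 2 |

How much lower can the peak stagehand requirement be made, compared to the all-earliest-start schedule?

Early-start peak: h1:14  h2:14  h3:10  h4:5  h5:0 ⇒ 14.
Leveled (T10@1, T11@1, T12@4, T13@1, T14@1): h1:10  h2:10  h3:10  h4:9  h5:4 ⇒ 10.
Reduction 14 − 10 = 4.

4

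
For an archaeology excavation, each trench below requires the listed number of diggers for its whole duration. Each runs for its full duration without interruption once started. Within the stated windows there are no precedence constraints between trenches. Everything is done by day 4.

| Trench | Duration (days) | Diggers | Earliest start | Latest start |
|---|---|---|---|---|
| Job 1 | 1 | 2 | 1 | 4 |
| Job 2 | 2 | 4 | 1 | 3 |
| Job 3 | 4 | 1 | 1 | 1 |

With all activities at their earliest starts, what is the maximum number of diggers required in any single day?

Early-start schedule: Job 1@1, Job 2@1, Job 3@1.
Load per day: day 1: 7, day 2: 5, day 3: 1, day 4: 1.
Peak is 7.

7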